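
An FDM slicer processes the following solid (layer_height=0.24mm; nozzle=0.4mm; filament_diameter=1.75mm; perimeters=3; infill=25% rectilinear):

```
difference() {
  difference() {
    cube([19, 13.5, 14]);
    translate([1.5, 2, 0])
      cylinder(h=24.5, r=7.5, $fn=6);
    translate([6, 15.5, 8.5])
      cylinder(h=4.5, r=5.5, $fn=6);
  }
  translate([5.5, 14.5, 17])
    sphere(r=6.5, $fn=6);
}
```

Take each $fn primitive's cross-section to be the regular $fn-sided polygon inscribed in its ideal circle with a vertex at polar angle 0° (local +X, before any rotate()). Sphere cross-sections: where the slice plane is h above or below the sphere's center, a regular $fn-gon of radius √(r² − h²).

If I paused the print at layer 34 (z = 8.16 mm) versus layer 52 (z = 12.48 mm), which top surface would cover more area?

Layer 34 (z = 8.16): the 19×13.5 cube contributes its full rectangle (area 256.50 mm²); the r=7.5 cylinder at (1.5, 2) contributes a regular 6-gon of circumradius 7.5 (area = (6/2)·7.500²·sin(360°/6) = 146.14 mm²); the cylinder at (6, 15.5) does not reach this height (z outside [8.5, 13]); After the difference (first − rest): starting from the 19×13.5 cube (256.50 mm²), the r=7.5 cylinder at (1.5, 2) partially overlaps it — only the 63.12 mm² overlap (of its 146.14 mm²) is removed, clipping the outline — area = 193.38 mm²; the sphere at (5.5, 14.5) is not intersected at this z (|z−center|=8.840 > r=6.5); Subtracting the remaining from the first: none of the subtracted shapes is present at this height, so the result so far is unchanged — area = 193.38 mm². So its area = 193.38 mm². Layer 52 (z = 12.48): the cube (footprint 19×13.5) is included at this height (area 256.50 mm²); the r=7.5 cylinder at (1.5, 2) contributes a regular 6-gon of circumradius 7.5 (area = (6/2)·7.500²·sin(360°/6) = 146.14 mm²); the r=5.5 cylinder at (6, 15.5) gives a regular 6-gon of circumradius 5.5 (constant along its height) (area = (6/2)·5.500²·sin(360°/6) = 78.59 mm²); Subtracting the remaining from the first: starting from the 19×13.5 cube (256.50 mm²), the r=7.5 cylinder at (1.5, 2) partially overlaps it — only the 63.12 mm² overlap (of its 146.14 mm²) is removed, clipping the outline; the r=5.5 cylinder at (6, 15.5) partially overlaps it — only the 19.61 mm² overlap (of its 78.59 mm²) is removed, clipping the outline — area = 173.77 mm²; the sphere at (5.5, 14.5): section is a regular 6-gon, circumradius = √(r²−h²) = √(6.5²−4.52²) = 4.671 (area = (6/2)·4.671²·sin(360°/6) = 56.69 mm²); Taking the first minus the rest: starting from the result so far (173.77 mm²), the r=6.5 sphere at (5.5, 14.5) partially overlaps it — only the 2.05 mm² overlap (of its 56.69 mm²) is removed, clipping the outline — area = 171.72 mm². So its area = 171.72 mm². Layer 34 is larger (193.38 vs 171.72 mm²).

layer 34 (z = 8.16 mm)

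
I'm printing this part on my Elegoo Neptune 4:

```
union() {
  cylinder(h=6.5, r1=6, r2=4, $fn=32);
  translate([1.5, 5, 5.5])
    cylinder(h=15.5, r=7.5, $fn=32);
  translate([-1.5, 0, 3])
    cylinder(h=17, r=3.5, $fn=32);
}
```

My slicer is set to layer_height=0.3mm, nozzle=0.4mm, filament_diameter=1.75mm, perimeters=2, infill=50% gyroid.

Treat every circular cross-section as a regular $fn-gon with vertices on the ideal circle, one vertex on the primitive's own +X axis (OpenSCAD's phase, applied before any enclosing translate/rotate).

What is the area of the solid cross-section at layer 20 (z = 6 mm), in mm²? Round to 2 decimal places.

At z = 6 mm: the cone contributes a regular 32-gon of circumradius 4.154 (interpolated between r1=6 and r2=4 at t=0.923) (area = (32/2)·4.154²·sin(360°/32) = 53.86 mm²); the r=7.5 cylinder at (1.5, 5) contributes a regular 32-gon of circumradius 7.5 (area = (32/2)·7.500²·sin(360°/32) = 175.58 mm²); the r=3.5 cylinder at (-1.5, 0) contributes a regular 32-gon of circumradius 3.5 (area = (32/2)·3.500²·sin(360°/32) = 38.24 mm²); Merging all regions: the regions partially overlap — summed areas 267.68 mm² minus the doubly-counted overlap 77.61 mm² gives 190.07 mm² — area = 190.07 mm². Overall, the cross-section is a single solid region. Net area = 190.07 mm².

190.07 mm²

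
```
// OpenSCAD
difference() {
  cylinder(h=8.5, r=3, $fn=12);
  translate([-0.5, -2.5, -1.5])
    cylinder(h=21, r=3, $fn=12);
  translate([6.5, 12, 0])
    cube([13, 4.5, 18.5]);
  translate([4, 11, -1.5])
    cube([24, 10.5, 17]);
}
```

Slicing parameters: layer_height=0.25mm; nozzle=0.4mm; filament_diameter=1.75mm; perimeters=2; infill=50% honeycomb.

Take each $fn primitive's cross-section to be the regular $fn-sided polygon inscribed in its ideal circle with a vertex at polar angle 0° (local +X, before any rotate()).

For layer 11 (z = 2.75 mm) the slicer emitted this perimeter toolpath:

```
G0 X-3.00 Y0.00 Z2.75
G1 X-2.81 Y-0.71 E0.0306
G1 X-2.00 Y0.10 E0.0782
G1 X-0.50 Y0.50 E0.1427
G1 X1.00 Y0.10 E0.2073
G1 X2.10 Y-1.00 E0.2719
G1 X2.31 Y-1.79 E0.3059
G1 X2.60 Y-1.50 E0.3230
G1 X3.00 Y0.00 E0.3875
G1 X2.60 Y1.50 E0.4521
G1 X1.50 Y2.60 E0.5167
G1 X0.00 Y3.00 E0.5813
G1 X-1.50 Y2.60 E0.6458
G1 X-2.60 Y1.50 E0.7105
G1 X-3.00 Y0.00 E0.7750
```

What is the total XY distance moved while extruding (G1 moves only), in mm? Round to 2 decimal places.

18.64 mm

Sum the Euclidean lengths of each G1 segment: total = 18.64 mm.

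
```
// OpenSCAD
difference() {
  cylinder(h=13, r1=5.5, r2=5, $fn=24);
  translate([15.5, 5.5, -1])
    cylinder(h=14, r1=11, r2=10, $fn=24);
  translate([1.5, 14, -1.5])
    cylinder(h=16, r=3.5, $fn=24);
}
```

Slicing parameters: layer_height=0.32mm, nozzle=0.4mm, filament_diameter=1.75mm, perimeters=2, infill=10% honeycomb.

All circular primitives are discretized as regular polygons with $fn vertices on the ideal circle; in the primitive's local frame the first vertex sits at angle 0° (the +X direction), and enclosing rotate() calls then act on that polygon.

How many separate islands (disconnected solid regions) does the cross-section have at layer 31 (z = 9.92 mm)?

1

At z = 9.92 mm: the cone (r1=5.5→r2=5) has section circumradius 5.118 here — a regular 24-gon; the cone at (15.5, 5.5) (r1=11→r2=10) has section circumradius 10.220 here — a regular 24-gon; the r=3.5 cylinder at (1.5, 14) gives a regular 24-gon of circumradius 3.5 (constant along its height); After the difference (first − rest): starting from the cone, the cone at (15.5, 5.5) misses the remaining region (no effect); the r=3.5 cylinder at (1.5, 14) misses the remaining region (no effect) — 1 connected region. Overall, the cross-section is a single solid region. Island count = 1.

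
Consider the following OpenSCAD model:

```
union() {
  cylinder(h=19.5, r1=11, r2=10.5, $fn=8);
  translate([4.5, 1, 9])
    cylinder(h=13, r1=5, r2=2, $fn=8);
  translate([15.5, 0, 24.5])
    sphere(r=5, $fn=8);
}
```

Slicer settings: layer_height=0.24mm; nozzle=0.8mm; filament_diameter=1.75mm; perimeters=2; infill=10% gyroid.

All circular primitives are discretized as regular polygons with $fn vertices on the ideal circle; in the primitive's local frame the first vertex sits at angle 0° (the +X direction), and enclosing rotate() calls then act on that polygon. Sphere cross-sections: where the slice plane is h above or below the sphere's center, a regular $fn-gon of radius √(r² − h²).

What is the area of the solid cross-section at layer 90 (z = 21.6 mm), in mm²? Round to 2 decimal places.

59.31 mm²

At z = 21.6 mm: the cone is not intersected at this z (z outside [0, 19.5]); the cone at (4.5, 1) contributes a regular 8-gon of circumradius 2.092 (interpolated between r1=5 and r2=2 at t=0.969) (area = (8/2)·2.092²·sin(360°/8) = 12.38 mm²); the r=5 sphere at (15.5, 0) slices to a regular 8-gon of circumradius 4.073 (√(r²−h²) with h=2.9 from center) (area = (8/2)·4.073²·sin(360°/8) = 46.92 mm²); Combining (union): the 2 present regions are separate (no shared area or edge), so areas and boundary lengths simply add and each stays a separate island — area = 59.31 mm². Overall, the cross-section has 2 separate islands. Net area = 59.31 mm².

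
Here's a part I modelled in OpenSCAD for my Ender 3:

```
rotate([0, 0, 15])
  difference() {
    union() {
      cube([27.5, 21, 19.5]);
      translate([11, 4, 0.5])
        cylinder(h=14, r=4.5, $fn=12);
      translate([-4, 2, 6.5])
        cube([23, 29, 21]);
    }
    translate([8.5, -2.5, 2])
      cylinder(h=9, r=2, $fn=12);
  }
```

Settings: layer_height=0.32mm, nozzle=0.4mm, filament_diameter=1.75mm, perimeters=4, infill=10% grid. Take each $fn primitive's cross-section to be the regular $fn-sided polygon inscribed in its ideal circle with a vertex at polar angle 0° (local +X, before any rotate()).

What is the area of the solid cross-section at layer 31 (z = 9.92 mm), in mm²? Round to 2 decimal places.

At z = 9.92 mm: the cube (footprint 27.5×21) is included at this height (area 577.50 mm²); the r=4.5 cylinder at (11, 4) gives a regular 12-gon of circumradius 4.5 (constant along its height) (area = (12/2)·4.500²·sin(360°/12) = 60.75 mm²); the cube at (-4, 2) is present — its section is the full 23×29 rectangle (area 667.00 mm²); Merging all regions: the regions partially overlap — summed areas 1305.25 mm² minus the doubly-counted overlap 420.82 mm² gives 884.43 mm² — area = 884.43 mm²; the cylinder at (8.5, -2.5): section is a regular 12-gon, circumradius r=2 (area = (12/2)·2.000²·sin(360°/12) = 12.00 mm²); Subtracting the remaining from the first: starting from that combined region (884.43 mm²), the r=2 cylinder at (8.5, -2.5) misses the remaining region (no effect) — area = 884.43 mm²; (rotated 15° about Z; rotation is an isometry so areas/perimeters/island counts are preserved). Overall, the cross-section is a single solid region. Net area = 884.43 mm².

884.43 mm²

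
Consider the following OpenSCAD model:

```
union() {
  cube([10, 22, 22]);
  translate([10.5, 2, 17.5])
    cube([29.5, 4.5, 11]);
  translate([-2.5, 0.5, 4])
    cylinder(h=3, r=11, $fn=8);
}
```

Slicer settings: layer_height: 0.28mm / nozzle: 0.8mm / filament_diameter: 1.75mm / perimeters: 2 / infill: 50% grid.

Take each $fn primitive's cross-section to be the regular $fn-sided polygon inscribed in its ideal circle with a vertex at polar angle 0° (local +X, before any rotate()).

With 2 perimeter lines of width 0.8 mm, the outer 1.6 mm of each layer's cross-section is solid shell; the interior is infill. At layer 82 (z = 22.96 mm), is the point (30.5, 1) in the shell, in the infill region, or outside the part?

outside

At z = 22.96 mm: the cube is absent (z outside [0, 22]); the cube at (10.5, 2) is present — its section is the full 29.5×4.5 rectangle; the cylinder at (-2.5, 0.5) is not intersected at this z (z outside [4, 7]); Combining (union): only the 29.5×4.5 cube at (10.5, 2) is present, so the union is just that shape — 1 connected region. Overall, the cross-section is a single solid region. The nearest boundary edge runs (10.50, 2.00)→(40.00, 2.00); distance from the point to it = 1.00 mm. The point is not inside any of the regions above, so it lies outside the cross-section (1.00 mm from the nearest boundary).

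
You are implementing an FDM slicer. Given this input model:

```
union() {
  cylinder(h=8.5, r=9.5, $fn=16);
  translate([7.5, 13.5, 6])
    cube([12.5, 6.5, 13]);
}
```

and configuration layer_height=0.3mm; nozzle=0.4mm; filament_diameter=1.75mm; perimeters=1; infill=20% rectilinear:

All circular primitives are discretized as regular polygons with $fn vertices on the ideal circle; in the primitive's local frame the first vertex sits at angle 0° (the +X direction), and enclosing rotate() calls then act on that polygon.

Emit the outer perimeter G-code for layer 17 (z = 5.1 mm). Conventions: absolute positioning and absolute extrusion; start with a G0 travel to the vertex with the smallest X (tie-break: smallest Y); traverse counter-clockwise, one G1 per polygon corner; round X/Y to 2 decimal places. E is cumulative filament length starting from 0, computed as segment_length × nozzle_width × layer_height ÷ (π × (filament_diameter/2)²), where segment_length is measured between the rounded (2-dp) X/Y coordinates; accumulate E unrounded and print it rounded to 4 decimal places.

G0 X-9.50 Y0.00 Z5.10
G1 X-8.78 Y-3.64 E0.1851
G1 X-6.72 Y-6.72 E0.3700
G1 X-3.64 Y-8.78 E0.5548
G1 X0.00 Y-9.50 E0.7400
G1 X3.64 Y-8.78 E0.9251
G1 X6.72 Y-6.72 E1.1099
G1 X8.78 Y-3.64 E1.2948
G1 X9.50 Y0.00 E1.4799
G1 X8.78 Y3.64 E1.6650
G1 X6.72 Y6.72 E1.8499
G1 X3.64 Y8.78 E2.0348
G1 X0.00 Y9.50 E2.2199
G1 X-3.64 Y8.78 E2.4050
G1 X-6.72 Y6.72 E2.5899
G1 X-8.78 Y3.64 E2.7747
G1 X-9.50 Y0.00 E2.9599

At z = 5.1 mm: the r=9.5 cylinder gives a regular 16-gon of circumradius 9.5 (constant along its height); the cube at (7.5, 13.5) is not intersected at this z (z outside [6, 19]); Combining (union): only the r=9.5 cylinder is present, so the union is just that shape — 1 connected region. The outline is a single polygon with 16 vertices. Extrusion per mm of travel: 0.4 × 0.3 / (π × 0.875²) = 0.049890. Accumulating E over each segment gives final E = 2.9599.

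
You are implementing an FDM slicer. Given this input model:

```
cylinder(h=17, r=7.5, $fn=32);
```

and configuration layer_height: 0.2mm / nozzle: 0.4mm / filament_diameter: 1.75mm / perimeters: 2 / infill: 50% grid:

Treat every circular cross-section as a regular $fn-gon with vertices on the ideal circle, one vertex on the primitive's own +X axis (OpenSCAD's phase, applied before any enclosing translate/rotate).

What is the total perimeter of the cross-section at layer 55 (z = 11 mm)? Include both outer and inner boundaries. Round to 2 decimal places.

At z = 11 mm: the r=7.5 cylinder contributes a regular 32-gon of circumradius 7.5 (perimeter = 2·32·7.500·sin(180°/32) = 47.05 mm). Overall, the cross-section is a single solid region. Total boundary length (outer) = 47.05 mm.

47.05 mm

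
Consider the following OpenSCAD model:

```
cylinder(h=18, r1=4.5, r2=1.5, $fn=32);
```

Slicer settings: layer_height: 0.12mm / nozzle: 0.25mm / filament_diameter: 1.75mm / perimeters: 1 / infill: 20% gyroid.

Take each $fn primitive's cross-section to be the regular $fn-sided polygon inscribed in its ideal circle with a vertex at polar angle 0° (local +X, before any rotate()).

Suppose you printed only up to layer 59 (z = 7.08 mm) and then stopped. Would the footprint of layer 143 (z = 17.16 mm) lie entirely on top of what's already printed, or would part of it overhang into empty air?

entirely on top

Compare the two slices. At z = 7.08: the cone (r1=4.5→r2=1.5) has section circumradius 3.320 here — a regular 32-gon (area = (32/2)·3.320²·sin(360°/32) = 34.41 mm²). At z = 17.16: the cone contributes a regular 32-gon of circumradius 1.640 (interpolated between r1=4.5 and r2=1.5 at t=0.953) (area = (32/2)·1.640²·sin(360°/32) = 8.40 mm²). Checking containment: the cross-section at z = 17.16 is a subset of the cross-section at z = 7.08.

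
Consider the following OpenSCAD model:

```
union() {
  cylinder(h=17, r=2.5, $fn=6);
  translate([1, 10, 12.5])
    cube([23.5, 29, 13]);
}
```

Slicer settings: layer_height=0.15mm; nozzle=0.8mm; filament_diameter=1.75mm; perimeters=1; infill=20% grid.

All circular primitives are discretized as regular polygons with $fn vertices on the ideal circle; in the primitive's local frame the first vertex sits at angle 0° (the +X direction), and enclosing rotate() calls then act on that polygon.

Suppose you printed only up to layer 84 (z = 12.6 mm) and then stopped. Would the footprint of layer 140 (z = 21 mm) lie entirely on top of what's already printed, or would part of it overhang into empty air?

Compare the two slices. At z = 12.6: the r=2.5 cylinder gives a regular 6-gon of circumradius 2.5 (constant along its height) (area = (6/2)·2.500²·sin(360°/6) = 16.24 mm²); the 23.5×29 cube at (1, 10) contributes its full rectangle (area 681.50 mm²); Merging all regions: the 2 present regions are separate (no shared area or edge), so areas and boundary lengths simply add and each stays a separate island — area = 697.74 mm². At z = 21: the cylinder is absent (z outside [0, 17]); the cube at (1, 10) is present — its section is the full 23.5×29 rectangle (area 681.50 mm²); Taking the union: only the 23.5×29 cube at (1, 10) is present, so the union is just that shape — area = 681.50 mm². Checking containment: the cross-section at z = 21 is a subset of the cross-section at z = 12.6.

entirely on top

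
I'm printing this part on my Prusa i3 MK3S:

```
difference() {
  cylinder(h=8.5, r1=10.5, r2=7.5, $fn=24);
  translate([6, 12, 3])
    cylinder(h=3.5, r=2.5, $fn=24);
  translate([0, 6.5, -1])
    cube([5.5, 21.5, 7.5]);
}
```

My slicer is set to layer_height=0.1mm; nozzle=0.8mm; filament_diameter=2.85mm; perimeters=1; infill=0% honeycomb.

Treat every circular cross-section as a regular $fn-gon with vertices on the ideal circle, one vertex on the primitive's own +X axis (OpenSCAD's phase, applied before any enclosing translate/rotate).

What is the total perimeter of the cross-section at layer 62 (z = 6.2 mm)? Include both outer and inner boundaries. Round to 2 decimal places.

53.47 mm

At z = 6.2 mm: the cone: at t=0.729 of its height the radius interpolates to r₁+(r₂−r₁)t = 8.312, giving a regular 24-gon of that circumradius (perimeter = 2·24·8.312·sin(180°/24) = 52.08 mm); the r=2.5 cylinder at (6, 12) gives a regular 24-gon of circumradius 2.5 (constant along its height) (perimeter = 2·24·2.500·sin(180°/24) = 15.66 mm); the cube at (0, 6.5) is present — its section is the full 5.5×21.5 rectangle (perimeter 54.00 mm); Subtracting the remaining from the first: starting from the cone, the r=2.5 cylinder at (6, 12) misses the remaining region (no effect); the 5.5×21.5 cube at (0, 6.5) partially overlaps it — only the 6.14 mm² overlap (of its 118.25 mm²) is removed, clipping the outline — boundary = 53.47 mm. Overall, the cross-section is a single solid region. Total boundary length (outer) = 53.47 mm.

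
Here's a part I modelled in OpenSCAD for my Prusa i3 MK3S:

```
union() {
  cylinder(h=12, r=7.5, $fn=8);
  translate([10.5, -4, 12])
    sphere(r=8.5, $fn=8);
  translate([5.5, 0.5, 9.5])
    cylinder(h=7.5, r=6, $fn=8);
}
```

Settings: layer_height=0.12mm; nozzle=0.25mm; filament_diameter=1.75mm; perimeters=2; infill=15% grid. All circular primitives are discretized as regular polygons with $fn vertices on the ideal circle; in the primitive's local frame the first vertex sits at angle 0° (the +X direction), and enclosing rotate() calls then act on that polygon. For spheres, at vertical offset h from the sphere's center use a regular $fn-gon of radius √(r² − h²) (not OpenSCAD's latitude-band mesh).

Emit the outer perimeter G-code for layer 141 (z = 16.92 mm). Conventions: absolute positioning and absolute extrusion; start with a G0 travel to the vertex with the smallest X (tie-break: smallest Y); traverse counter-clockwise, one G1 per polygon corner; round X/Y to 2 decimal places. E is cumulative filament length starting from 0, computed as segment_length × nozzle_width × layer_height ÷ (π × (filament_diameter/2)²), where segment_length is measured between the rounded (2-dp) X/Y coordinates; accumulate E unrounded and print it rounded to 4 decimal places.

G0 X-0.50 Y0.50 Z16.92
G1 X1.26 Y-3.74 E0.0573
G1 X3.92 Y-4.84 E0.0932
G1 X5.60 Y-8.90 E0.1480
G1 X10.50 Y-10.93 E0.2141
G1 X15.40 Y-8.90 E0.2803
G1 X17.43 Y-4.00 E0.3464
G1 X15.40 Y0.90 E0.4126
G1 X10.50 Y2.93 E0.4787
G1 X10.49 Y2.93 E0.4789
G1 X9.74 Y4.74 E0.5033
G1 X5.50 Y6.50 E0.5605
G1 X1.26 Y4.74 E0.6178
G1 X-0.50 Y0.50 E0.6751

At z = 16.92 mm: the cylinder does not reach this height (z outside [0, 12]); the r=8.5 sphere at (10.5, -4) slices to a regular 8-gon of circumradius 6.931 (√(r²−h²) with h=4.92 from center); the r=6 cylinder at (5.5, 0.5) contributes a regular 8-gon of circumradius 6; Merging all regions: the regions partially overlap (shared area 40.14 mm²), so overlapping operands fuse into one piece — 1 connected region. The outline is a single polygon with 13 vertices. Extrusion per mm of travel: 0.25 × 0.12 / (π × 0.875²) = 0.012473. Accumulating E over each segment gives final E = 0.6751.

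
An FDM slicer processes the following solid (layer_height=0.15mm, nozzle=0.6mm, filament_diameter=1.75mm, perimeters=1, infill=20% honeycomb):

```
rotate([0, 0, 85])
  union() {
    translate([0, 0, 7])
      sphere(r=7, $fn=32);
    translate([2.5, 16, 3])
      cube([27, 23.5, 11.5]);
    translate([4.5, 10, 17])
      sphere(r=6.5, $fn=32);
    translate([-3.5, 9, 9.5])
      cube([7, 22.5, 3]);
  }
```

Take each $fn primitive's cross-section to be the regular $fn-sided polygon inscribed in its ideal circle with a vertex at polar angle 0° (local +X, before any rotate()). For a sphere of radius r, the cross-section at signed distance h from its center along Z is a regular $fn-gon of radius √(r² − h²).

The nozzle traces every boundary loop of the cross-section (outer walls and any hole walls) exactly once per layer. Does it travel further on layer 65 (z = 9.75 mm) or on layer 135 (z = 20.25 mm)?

Layer 65 (z = 9.75): the sphere: section is a regular 32-gon, circumradius = √(r²−h²) = √(7²−2.75²) = 6.437 (perimeter = 2·32·6.437·sin(180°/32) = 40.38 mm); the cube at (2.5, 16) (footprint 27×23.5) is included at this height (perimeter 101.00 mm); the sphere at (4.5, 10) is absent (|z−center|=7.250 > r=6.5); the 7×22.5 cube at (-3.5, 9) contributes its full rectangle (perimeter 59.00 mm); Taking the union: the regions partially overlap (shared area 15.50 mm²), so the edge portions inside another operand are dropped and the merged outline is re-measured after clipping — boundary = 167.38 mm; (whole slice rotated 85° about Z — lengths, areas and connectivity unchanged). So its perimeter = 167.38 mm. Layer 135 (z = 20.25): the sphere is absent (|z−center|=13.250 > r=7); the cube at (2.5, 16) is absent (z outside [3, 14.5]); the r=6.5 sphere at (4.5, 10) slices to a regular 32-gon of circumradius 5.629 (√(r²−h²) with h=3.25 from center) (perimeter = 2·32·5.629·sin(180°/32) = 35.31 mm); the cube at (-3.5, 9) is not intersected at this z (z outside [9.5, 12.5]); Merging all regions: only the r=6.5 sphere at (4.5, 10) is present, so the union is just that shape — boundary = 35.31 mm; (rotated 85° about Z; rotation is an isometry so areas/perimeters/island counts are preserved). So its perimeter = 35.31 mm. Layer 65 is larger (167.38 vs 35.31 mm).

layer 65 (z = 9.75 mm)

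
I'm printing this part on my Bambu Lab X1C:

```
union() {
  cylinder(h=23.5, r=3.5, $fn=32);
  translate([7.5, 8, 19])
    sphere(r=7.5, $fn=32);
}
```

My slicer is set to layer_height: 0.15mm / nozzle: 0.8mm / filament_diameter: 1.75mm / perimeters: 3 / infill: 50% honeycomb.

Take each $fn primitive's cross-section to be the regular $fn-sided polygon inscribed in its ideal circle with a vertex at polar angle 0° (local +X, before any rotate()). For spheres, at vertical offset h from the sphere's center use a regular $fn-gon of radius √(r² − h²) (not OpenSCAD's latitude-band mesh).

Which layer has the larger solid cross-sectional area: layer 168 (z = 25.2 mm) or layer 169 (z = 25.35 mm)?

Layer 168 (z = 25.2): the cylinder does not reach this height (z outside [0, 23.5]); the sphere at (7.5, 8): section is a regular 32-gon, circumradius = √(r²−h²) = √(7.5²−6.2²) = 4.220 (area = (32/2)·4.220²·sin(360°/32) = 55.59 mm²); Merging all regions: only the r=7.5 sphere at (7.5, 8) is present, so the union is just that shape — area = 55.59 mm². So its area = 55.59 mm². Layer 169 (z = 25.35): the cylinder is not intersected at this z (z outside [0, 23.5]); the r=7.5 sphere at (7.5, 8) contributes a regular 32-gon of circumradius √(7.5²−6.35²) = 3.991 (area = (32/2)·3.991²·sin(360°/32) = 49.72 mm²); Combining (union): only the r=7.5 sphere at (7.5, 8) is present, so the union is just that shape — area = 49.72 mm². So its area = 49.72 mm². Layer 168 is larger (55.59 vs 49.72 mm²).

layer 168 (z = 25.2 mm)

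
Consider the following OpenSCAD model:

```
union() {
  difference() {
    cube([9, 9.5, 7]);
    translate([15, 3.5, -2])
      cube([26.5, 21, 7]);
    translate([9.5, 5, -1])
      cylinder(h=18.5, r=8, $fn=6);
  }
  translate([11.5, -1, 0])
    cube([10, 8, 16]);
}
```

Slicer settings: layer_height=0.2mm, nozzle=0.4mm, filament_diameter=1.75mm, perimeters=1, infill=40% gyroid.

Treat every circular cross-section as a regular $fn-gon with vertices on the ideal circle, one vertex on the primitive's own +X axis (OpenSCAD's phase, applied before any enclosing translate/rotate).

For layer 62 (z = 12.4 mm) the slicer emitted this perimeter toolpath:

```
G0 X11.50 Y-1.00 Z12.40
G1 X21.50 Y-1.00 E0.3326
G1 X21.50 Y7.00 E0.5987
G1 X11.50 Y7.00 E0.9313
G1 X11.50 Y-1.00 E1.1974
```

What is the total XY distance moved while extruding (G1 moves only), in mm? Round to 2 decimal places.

Sum the Euclidean lengths of each G1 segment: total = 36.00 mm.

36.00 mm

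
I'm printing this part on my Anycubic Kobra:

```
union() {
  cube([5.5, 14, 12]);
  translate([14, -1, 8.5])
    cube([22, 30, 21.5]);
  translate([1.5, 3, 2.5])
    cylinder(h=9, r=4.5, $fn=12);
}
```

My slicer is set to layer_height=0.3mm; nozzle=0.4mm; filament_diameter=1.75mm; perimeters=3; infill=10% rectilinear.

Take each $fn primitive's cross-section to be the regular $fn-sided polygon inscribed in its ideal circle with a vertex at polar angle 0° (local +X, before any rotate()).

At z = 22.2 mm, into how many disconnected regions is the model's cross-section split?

At z = 22.2 mm: the cube is not intersected at this z (z outside [0, 12]); the cube at (14, -1) is present — its section is the full 22×30 rectangle; the cylinder at (1.5, 3) does not reach this height (z outside [2.5, 11.5]); Combining (union): only the 22×30 cube at (14, -1) is present, so the union is just that shape — 1 connected region. The result has 1 disconnected region.

1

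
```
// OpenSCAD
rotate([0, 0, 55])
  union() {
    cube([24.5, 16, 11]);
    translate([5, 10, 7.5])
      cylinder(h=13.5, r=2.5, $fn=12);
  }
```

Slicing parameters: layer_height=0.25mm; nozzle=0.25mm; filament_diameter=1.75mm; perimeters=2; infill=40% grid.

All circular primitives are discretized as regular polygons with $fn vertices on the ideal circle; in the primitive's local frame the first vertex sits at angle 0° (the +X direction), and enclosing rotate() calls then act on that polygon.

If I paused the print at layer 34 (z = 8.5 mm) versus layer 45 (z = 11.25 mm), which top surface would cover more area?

Layer 34 (z = 8.5): the cube is present — its section is the full 24.5×16 rectangle (area 392.00 mm²); the r=2.5 cylinder at (5, 10) contributes a regular 12-gon of circumradius 2.5 (area = (12/2)·2.500²·sin(360°/12) = 18.75 mm²); Taking the union: the r=2.5 cylinder at (5, 10) lies entirely inside the 24.5×16 cube, so the union is just the 24.5×16 cube — area = 392.00 mm²; (whole slice rotated 55° about Z — lengths, areas and connectivity unchanged). So its area = 392.00 mm². Layer 45 (z = 11.25): the cube is not intersected at this z (z outside [0, 11]); the r=2.5 cylinder at (5, 10) gives a regular 12-gon of circumradius 2.5 (constant along its height) (area = (12/2)·2.500²·sin(360°/12) = 18.75 mm²); Combining (union): only the r=2.5 cylinder at (5, 10) is present, so the union is just that shape — area = 18.75 mm²; (rotated 55° about Z; rotation is an isometry so areas/perimeters/island counts are preserved). So its area = 18.75 mm². Layer 34 is larger (392.00 vs 18.75 mm²).

layer 34 (z = 8.5 mm)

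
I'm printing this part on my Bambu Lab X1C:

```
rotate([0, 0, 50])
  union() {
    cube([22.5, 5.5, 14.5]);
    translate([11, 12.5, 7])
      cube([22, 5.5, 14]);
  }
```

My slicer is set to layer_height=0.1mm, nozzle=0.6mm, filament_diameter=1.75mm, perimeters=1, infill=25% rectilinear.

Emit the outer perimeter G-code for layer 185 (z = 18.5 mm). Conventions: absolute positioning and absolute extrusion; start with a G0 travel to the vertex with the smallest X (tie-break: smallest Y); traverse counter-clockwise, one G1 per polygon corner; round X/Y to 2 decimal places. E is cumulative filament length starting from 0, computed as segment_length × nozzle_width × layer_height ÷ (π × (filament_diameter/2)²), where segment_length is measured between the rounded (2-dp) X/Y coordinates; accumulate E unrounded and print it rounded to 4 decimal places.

At z = 18.5 mm: the cube is not intersected at this z (z outside [0, 14.5]); the cube at (11, 12.5) is present — its section is the full 22×5.5 rectangle; Taking the union: only the 22×5.5 cube at (11, 12.5) is present, so the union is just that shape — 1 connected region; (whole slice rotated 50° about Z — lengths, areas and connectivity unchanged). The outline is a single polygon with 4 vertices. Extrusion per mm of travel: 0.6 × 0.1 / (π × 0.875²) = 0.024945. Accumulating E over each segment gives final E = 1.3722.

G0 X-6.72 Y20.00 Z18.50
G1 X-2.50 Y16.46 E0.1374
G1 X11.64 Y33.31 E0.6861
G1 X7.42 Y36.85 E0.8235
G1 X-6.72 Y20.00 E1.3722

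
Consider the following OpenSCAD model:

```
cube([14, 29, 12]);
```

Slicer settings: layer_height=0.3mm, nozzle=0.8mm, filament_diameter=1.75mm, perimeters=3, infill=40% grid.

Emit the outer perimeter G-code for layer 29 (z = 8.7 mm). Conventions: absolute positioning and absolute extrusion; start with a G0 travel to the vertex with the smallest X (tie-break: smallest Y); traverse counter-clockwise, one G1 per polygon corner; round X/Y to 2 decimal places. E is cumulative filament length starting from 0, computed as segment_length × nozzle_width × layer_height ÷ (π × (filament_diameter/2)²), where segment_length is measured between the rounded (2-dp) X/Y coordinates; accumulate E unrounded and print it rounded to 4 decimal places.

G0 X0.00 Y0.00 Z8.70
G1 X14.00 Y0.00 E1.3969
G1 X14.00 Y29.00 E4.2906
G1 X0.00 Y29.00 E5.6875
G1 X0.00 Y0.00 E8.5811

At z = 8.7 mm: the cube (footprint 14×29) is included at this height. The outline is a single polygon with 4 vertices. Extrusion per mm of travel: 0.8 × 0.3 / (π × 0.875²) = 0.099780. Accumulating E over each segment gives final E = 8.5811.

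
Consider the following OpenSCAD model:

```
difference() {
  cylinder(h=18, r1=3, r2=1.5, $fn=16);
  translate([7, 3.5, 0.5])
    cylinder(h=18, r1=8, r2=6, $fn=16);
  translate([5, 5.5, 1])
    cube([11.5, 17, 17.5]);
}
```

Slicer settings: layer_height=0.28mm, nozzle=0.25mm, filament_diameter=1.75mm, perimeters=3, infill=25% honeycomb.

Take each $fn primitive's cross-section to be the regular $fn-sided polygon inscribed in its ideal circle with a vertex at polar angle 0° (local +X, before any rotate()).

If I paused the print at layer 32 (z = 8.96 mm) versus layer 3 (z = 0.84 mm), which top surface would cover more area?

layer 3 (z = 0.84 mm)

Layer 32 (z = 8.96): the cone (r1=3→r2=1.5) has section circumradius 2.253 here — a regular 16-gon (area = (16/2)·2.253²·sin(360°/16) = 15.54 mm²); the cone at (7, 3.5) contributes a regular 16-gon of circumradius 7.060 (interpolated between r1=8 and r2=6 at t=0.470) (area = (16/2)·7.060²·sin(360°/16) = 152.59 mm²); the cube at (5, 5.5) is present — its section is the full 11.5×17 rectangle (area 195.50 mm²); Subtracting the remaining from the first: starting from the cone (15.54 mm²), the cone at (7, 3.5) partially overlaps it — only the 3.65 mm² overlap (of its 152.59 mm²) is removed, clipping the outline; the 11.5×17 cube at (5, 5.5) misses the remaining region (no effect) — area = 11.89 mm². So its area = 11.89 mm². Layer 3 (z = 0.84): the cone contributes a regular 16-gon of circumradius 2.930 (interpolated between r1=3 and r2=1.5 at t=0.047) (area = (16/2)·2.930²·sin(360°/16) = 26.28 mm²); the cone at (7, 3.5): at t=0.019 of its height the radius interpolates to r₁+(r₂−r₁)t = 7.962, giving a regular 16-gon of that circumradius (area = (16/2)·7.962²·sin(360°/16) = 194.09 mm²); the cube at (5, 5.5) is not intersected at this z (z outside [1, 18.5]); Taking the first minus the rest: starting from the cone (26.28 mm²), the cone at (7, 3.5) partially overlaps it — only the 12.30 mm² overlap (of its 194.09 mm²) is removed, clipping the outline — area = 13.98 mm². So its area = 13.98 mm². Layer 3 is larger (13.98 vs 11.89 mm²).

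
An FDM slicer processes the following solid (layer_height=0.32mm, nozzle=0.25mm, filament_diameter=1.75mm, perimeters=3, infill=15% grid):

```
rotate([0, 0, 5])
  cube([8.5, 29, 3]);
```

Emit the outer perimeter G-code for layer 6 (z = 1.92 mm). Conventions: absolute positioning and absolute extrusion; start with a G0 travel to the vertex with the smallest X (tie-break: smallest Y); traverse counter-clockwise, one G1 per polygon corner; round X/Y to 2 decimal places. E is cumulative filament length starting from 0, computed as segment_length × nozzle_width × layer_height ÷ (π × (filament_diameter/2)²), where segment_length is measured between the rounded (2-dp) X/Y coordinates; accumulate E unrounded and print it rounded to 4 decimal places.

At z = 1.92 mm: the cube (footprint 8.5×29) is included at this height; (whole slice rotated 5° about Z — lengths, areas and connectivity unchanged). The outline is a single polygon with 4 vertices. Extrusion per mm of travel: 0.25 × 0.32 / (π × 0.875²) = 0.033260. Accumulating E over each segment gives final E = 2.4947.

G0 X-2.53 Y28.89 Z1.92
G1 X0.00 Y0.00 E0.9646
G1 X8.47 Y0.74 E1.2473
G1 X5.94 Y29.63 E2.2119
G1 X-2.53 Y28.89 E2.4947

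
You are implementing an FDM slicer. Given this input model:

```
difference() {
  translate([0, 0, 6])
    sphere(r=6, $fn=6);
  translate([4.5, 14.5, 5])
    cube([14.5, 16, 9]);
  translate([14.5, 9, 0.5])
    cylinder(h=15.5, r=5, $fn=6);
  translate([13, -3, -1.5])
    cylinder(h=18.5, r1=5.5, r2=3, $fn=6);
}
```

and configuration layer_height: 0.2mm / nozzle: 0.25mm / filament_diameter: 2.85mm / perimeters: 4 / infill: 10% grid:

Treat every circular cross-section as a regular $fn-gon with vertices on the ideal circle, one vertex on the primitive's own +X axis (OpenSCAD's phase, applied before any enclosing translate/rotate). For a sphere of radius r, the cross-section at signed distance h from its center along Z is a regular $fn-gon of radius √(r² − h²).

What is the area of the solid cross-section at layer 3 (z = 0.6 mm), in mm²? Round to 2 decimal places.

17.77 mm²

At z = 0.6 mm: the r=6 sphere contributes a regular 6-gon of circumradius √(6²−5.4²) = 2.615 (area = (6/2)·2.615²·sin(360°/6) = 17.77 mm²); the cube at (4.5, 14.5) is absent (z outside [5, 14]); the r=5 cylinder at (14.5, 9) gives a regular 6-gon of circumradius 5 (constant along its height) (area = (6/2)·5.000²·sin(360°/6) = 64.95 mm²); the cone at (13, -3): at t=0.114 of its height the radius interpolates to r₁+(r₂−r₁)t = 5.216, giving a regular 6-gon of that circumradius (area = (6/2)·5.216²·sin(360°/6) = 70.69 mm²); Taking the first minus the rest: starting from the r=6 sphere (17.77 mm²), the r=5 cylinder at (14.5, 9) misses the remaining region (no effect); the cone at (13, -3) misses the remaining region (no effect) — area = 17.77 mm². Overall, the cross-section is a single solid region. Net area = 17.77 mm².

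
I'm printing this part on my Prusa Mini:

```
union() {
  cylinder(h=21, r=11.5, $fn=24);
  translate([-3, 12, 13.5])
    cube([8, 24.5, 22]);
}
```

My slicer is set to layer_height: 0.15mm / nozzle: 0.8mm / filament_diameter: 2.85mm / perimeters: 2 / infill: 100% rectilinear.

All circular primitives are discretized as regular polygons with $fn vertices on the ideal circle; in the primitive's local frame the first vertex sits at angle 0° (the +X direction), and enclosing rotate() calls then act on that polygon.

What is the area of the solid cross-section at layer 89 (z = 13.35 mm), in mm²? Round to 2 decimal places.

At z = 13.35 mm: the r=11.5 cylinder contributes a regular 24-gon of circumradius 11.5 (area = (24/2)·11.500²·sin(360°/24) = 410.75 mm²); the cube at (-3, 12) is absent (z outside [13.5, 35.5]); Merging all regions: only the r=11.5 cylinder is present, so the union is just that shape — area = 410.75 mm². Overall, the cross-section is a single solid region. Net area = 410.75 mm².

410.75 mm²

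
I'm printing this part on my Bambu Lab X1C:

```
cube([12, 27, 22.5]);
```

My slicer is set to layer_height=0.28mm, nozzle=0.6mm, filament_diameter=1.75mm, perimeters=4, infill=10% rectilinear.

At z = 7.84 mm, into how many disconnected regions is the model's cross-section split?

1

At z = 7.84 mm: the cube (footprint 12×27) is included at this height. The result has 1 disconnected region.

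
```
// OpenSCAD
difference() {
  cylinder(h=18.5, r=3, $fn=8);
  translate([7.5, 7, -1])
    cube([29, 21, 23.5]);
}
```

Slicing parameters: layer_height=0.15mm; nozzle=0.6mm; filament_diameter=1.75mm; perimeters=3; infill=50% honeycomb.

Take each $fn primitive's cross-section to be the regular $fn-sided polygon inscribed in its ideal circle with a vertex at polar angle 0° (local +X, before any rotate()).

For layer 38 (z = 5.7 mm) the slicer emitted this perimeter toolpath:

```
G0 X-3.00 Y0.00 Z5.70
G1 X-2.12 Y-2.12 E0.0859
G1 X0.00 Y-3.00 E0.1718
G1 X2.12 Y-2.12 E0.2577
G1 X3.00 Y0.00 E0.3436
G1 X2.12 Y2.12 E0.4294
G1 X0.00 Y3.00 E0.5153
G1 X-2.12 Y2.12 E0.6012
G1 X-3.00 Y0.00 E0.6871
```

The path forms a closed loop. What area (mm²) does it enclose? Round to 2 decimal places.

Apply the shoelace formula to the sequence of (X, Y) vertices; enclosed area = 25.44 mm².

25.44 mm²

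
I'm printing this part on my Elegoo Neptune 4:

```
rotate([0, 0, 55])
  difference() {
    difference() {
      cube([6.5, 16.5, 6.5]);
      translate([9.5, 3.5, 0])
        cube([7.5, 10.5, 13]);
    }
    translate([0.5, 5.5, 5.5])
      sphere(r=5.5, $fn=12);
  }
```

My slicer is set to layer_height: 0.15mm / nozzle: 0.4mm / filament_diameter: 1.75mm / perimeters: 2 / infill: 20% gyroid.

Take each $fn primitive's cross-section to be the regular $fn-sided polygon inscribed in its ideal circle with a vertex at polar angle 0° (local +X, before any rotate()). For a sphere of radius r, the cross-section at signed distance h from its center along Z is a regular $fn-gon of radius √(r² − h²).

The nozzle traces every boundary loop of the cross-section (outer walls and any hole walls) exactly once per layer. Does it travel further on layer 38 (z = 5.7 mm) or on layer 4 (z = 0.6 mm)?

Layer 38 (z = 5.7): the cube (footprint 6.5×16.5) is included at this height (perimeter 46.00 mm); the cube at (9.5, 3.5) is present — its section is the full 7.5×10.5 rectangle (perimeter 36.00 mm); Subtracting the remaining from the first: starting from the 6.5×16.5 cube, the 7.5×10.5 cube at (9.5, 3.5) misses the remaining region (no effect) — boundary = 46.00 mm; the r=5.5 sphere at (0.5, 5.5) contributes a regular 12-gon of circumradius √(5.5²−0.2²) = 5.496 (perimeter = 2·12·5.496·sin(180°/12) = 34.14 mm); Taking the first minus the rest: starting from the result so far, the r=5.5 sphere at (0.5, 5.5) partially overlaps it — only the 50.74 mm² overlap (of its 90.63 mm²) is removed, clipping the outline — boundary = 53.38 mm; (rotated 55° about Z; rotation is an isometry so areas/perimeters/island counts are preserved). So its perimeter = 53.38 mm. Layer 4 (z = 0.6): the cube (footprint 6.5×16.5) is included at this height (perimeter 46.00 mm); the cube at (9.5, 3.5) is present — its section is the full 7.5×10.5 rectangle (perimeter 36.00 mm); Subtracting the remaining from the first: starting from the 6.5×16.5 cube, the 7.5×10.5 cube at (9.5, 3.5) misses the remaining region (no effect) — boundary = 46.00 mm; the r=5.5 sphere at (0.5, 5.5) slices to a regular 12-gon of circumradius 2.498 (√(r²−h²) with h=4.9 from center) (perimeter = 2·12·2.498·sin(180°/12) = 15.52 mm); After the difference (first − rest): starting from the result so far, the r=5.5 sphere at (0.5, 5.5) partially overlaps it — only the 11.79 mm² overlap (of its 18.72 mm²) is removed, clipping the outline — boundary = 50.07 mm; (rotated 55° about Z; rotation is an isometry so areas/perimeters/island counts are preserved). So its perimeter = 50.07 mm. Layer 38 is larger (53.38 vs 50.07 mm).

layer 38 (z = 5.7 mm)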